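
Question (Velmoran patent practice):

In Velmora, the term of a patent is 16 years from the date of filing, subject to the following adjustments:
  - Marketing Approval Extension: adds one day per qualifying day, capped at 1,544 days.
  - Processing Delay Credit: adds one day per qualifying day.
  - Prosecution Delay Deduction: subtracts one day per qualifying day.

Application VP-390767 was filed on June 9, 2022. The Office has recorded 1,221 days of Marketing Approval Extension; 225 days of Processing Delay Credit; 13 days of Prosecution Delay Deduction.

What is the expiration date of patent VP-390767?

2042-05-12

Base term: filing date + 16 years → 9 June 2038.
Marketing Approval Extension: 1221 days (within the 1544-day cap) → +1221 days → 12 October 2041.
Processing Delay Credit: +225 days → 25 May 2042.
Prosecution Delay Deduction: −13 days → 12 May 2042.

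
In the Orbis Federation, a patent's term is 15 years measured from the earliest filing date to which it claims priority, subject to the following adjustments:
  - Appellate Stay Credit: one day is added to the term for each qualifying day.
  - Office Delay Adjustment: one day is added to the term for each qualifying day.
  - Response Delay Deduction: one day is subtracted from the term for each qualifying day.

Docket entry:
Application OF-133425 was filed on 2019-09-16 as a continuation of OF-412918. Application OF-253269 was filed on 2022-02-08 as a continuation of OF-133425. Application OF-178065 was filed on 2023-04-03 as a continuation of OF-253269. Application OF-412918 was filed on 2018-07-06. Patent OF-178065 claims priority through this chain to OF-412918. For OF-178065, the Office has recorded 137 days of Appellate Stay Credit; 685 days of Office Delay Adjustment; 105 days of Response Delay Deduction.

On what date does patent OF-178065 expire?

Earliest priority filing: 6 July 2018.
Base term: 6 July 2018 + 15 years → 6 July 2033.
Appellate Stay Credit: +137 days → 20 November 2033.
Office Delay Adjustment: +685 days → 6 October 2035.
Response Delay Deduction: −105 days → 23 June 2035.

2035-06-23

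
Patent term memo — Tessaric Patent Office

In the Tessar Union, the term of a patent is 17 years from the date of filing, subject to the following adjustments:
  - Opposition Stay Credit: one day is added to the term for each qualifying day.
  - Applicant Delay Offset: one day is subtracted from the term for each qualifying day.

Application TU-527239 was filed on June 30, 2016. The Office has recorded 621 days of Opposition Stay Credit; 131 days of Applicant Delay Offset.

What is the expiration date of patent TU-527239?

November 2, 2034

Base term: filing date + 17 years → 30 June 2033.
Opposition Stay Credit: +621 days → 13 March 2035.
Applicant Delay Offset: −131 days → 2 November 2034.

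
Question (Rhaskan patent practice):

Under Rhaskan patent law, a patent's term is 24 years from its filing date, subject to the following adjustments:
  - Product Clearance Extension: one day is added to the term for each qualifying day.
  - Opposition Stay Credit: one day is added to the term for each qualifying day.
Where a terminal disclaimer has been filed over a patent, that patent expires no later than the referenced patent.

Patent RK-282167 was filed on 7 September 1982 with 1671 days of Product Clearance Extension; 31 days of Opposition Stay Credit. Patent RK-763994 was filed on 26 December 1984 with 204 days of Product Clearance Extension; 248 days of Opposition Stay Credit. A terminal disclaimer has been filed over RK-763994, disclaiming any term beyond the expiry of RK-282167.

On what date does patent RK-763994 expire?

March 23, 2010

Natural term of RK-763994:
  Base: filing + 24 years → 26 December 2008.
  Product Clearance Extension: +204 days → 18 July 2009.
  Opposition Stay Credit: +248 days → 23 March 2010.
Expiry of referenced patent RK-282167:
  Base: filing + 24 years → 7 September 2006.
  Product Clearance Extension: +1671 days → 5 April 2011.
  Opposition Stay Credit: +31 days → 6 May 2011.
Terminal disclaimer: RK-763994 expires on the earlier of 23 March 2010 and 6 May 2011.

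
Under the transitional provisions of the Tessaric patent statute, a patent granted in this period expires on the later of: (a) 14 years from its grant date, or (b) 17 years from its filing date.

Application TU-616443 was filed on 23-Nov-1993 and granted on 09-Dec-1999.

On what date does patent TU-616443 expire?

December 9, 2013

(a) grant + 14 years → 9 December 2013.
(b) filing + 17 years → 23 November 2010.
Later of the two: 9 December 2013.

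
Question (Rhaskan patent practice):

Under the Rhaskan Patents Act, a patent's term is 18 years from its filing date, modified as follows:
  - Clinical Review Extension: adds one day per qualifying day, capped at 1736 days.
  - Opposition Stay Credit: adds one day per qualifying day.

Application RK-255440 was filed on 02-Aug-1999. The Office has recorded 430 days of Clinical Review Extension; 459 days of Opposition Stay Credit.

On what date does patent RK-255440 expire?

January 8, 2020

Base term: filing date + 18 years → 2 August 2017.
Clinical Review Extension: 430 days (within the 1736-day cap) → +430 days → 6 October 2018.
Opposition Stay Credit: +459 days → 8 January 2020.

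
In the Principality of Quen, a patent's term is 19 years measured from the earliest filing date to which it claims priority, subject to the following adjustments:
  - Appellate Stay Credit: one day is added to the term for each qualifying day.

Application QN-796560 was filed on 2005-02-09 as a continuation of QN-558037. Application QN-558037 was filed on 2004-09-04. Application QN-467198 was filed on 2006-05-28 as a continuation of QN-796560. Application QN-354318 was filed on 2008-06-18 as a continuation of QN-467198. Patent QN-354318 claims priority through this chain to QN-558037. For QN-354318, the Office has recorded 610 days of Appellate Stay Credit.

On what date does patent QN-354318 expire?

Earliest priority filing: 4 September 2004.
Base term: 4 September 2004 + 19 years → 4 September 2023.
Appellate Stay Credit: +610 days → 6 May 2025.

2025-05-06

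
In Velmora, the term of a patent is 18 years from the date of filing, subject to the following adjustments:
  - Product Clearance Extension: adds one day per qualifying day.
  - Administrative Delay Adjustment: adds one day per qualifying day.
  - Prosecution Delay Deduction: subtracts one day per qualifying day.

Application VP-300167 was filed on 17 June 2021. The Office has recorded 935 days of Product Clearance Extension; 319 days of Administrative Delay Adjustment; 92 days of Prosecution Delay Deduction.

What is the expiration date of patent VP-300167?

2042-08-22

Base term: filing date + 18 years → 17 June 2039.
Product Clearance Extension: +935 days → 7 January 2042.
Administrative Delay Adjustment: +319 days → 22 November 2042.
Prosecution Delay Deduction: −92 days → 22 August 2042.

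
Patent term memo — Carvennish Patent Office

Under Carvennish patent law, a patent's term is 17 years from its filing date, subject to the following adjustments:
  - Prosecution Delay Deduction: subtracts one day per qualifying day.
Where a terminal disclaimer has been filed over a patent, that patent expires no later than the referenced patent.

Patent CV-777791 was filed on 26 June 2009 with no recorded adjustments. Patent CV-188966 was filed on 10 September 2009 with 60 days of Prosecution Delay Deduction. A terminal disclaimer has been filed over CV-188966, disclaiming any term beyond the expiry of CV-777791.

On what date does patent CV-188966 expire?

2026-06-26

Natural term of CV-188966:
  Base: filing + 17 years → 10 September 2026.
  Prosecution Delay Deduction: −60 days → 12 July 2026.
Expiry of referenced patent CV-777791:
  Base: filing + 17 years → 26 June 2026.
Terminal disclaimer: CV-188966 expires on the earlier of 12 July 2026 and 26 June 2026.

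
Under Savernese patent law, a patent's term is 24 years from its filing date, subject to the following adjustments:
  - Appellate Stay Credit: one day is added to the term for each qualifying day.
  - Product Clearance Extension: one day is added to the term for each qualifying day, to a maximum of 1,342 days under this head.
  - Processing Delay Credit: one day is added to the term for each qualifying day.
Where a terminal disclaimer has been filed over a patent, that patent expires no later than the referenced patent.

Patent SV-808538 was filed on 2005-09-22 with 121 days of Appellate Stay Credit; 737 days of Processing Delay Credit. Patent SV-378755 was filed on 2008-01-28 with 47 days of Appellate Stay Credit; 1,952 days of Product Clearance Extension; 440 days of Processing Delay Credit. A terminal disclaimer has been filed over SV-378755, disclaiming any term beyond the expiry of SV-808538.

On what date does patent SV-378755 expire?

January 28, 2032

Natural term of SV-378755:
  Base: filing + 24 years → 28 January 2032.
  Appellate Stay Credit: +47 days → 15 March 2032.
  Product Clearance Extension: 1952 days claimed exceeds the 1342-day cap, so +1342 days → 17 November 2035.
  Processing Delay Credit: +440 days → 30 January 2037.
Expiry of referenced patent SV-808538:
  Base: filing + 24 years → 22 September 2029.
  Appellate Stay Credit: +121 days → 21 January 2030.
  Processing Delay Credit: +737 days → 28 January 2032.
Terminal disclaimer: SV-378755 expires on the earlier of 30 January 2037 and 28 January 2032.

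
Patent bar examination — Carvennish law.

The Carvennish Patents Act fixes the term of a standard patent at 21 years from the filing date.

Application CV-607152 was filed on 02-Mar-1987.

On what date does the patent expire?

2008-03-02

Filing date + 21 years → 2 March 2008.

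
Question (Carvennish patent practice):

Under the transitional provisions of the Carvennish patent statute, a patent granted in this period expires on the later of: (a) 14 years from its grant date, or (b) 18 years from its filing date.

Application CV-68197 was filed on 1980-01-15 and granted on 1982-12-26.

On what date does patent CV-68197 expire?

1998-01-15

(a) grant + 14 years → 26 December 1996.
(b) filing + 18 years → 15 January 1998.
Later of the two: 15 January 1998.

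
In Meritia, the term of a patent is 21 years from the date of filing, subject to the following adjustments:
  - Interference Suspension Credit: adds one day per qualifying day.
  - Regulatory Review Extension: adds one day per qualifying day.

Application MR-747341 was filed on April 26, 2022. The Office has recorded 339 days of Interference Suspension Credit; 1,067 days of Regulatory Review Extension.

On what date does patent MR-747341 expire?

2047-03-02

Base term: filing date + 21 years → 26 April 2043.
Interference Suspension Credit: +339 days → 30 March 2044.
Regulatory Review Extension: +1067 days → 2 March 2047.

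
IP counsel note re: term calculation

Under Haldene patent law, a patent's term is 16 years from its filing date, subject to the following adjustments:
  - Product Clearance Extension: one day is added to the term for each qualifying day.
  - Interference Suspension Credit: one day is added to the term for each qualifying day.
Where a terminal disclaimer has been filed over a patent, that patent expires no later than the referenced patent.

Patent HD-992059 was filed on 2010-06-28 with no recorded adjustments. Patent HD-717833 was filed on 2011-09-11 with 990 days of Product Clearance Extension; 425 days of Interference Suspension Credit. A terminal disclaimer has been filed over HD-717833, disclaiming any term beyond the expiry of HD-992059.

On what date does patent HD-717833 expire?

Natural term of HD-717833:
  Base: filing + 16 years → 11 September 2027.
  Product Clearance Extension: +990 days → 28 May 2030.
  Interference Suspension Credit: +425 days → 27 July 2031.
Expiry of referenced patent HD-992059:
  Base: filing + 16 years → 28 June 2026.
Terminal disclaimer: HD-717833 expires on the earlier of 27 July 2031 and 28 June 2026.

June 28, 2026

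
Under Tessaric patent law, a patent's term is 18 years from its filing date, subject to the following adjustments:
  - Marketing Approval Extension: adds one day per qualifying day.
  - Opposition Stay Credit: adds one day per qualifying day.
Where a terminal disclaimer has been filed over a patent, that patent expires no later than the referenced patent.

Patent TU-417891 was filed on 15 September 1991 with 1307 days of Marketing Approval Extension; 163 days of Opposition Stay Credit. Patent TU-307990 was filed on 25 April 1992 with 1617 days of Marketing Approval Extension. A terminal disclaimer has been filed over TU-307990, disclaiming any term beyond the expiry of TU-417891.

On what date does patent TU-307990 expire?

2013-09-24

Natural term of TU-307990:
  Base: filing + 18 years → 25 April 2010.
  Marketing Approval Extension: +1617 days → 28 September 2014.
Expiry of referenced patent TU-417891:
  Base: filing + 18 years → 15 September 2009.
  Marketing Approval Extension: +1307 days → 14 April 2013.
  Opposition Stay Credit: +163 days → 24 September 2013.
Terminal disclaimer: TU-307990 expires on the earlier of 28 September 2014 and 24 September 2013.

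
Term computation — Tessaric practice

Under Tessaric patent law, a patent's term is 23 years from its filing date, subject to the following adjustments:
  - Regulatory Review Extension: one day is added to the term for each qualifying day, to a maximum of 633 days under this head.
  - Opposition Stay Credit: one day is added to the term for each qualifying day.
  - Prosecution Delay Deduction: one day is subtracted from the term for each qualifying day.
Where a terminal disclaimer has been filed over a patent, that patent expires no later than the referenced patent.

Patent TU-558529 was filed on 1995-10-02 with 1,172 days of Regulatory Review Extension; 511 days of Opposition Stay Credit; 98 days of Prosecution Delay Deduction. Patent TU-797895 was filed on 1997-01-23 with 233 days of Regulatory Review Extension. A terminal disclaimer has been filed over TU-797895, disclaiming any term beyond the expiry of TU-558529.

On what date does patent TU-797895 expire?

2020-09-12

Natural term of TU-797895:
  Base: filing + 23 years → 23 January 2020.
  Regulatory Review Extension: 233 days (within the 633-day cap) → +233 days → 12 September 2020.
Expiry of referenced patent TU-558529:
  Base: filing + 23 years → 2 October 2018.
  Regulatory Review Extension: 1172 days claimed exceeds the 633-day cap, so +633 days → 26 June 2020.
  Opposition Stay Credit: +511 days → 19 November 2021.
  Prosecution Delay Deduction: −98 days → 13 August 2021.
Terminal disclaimer: TU-797895 expires on the earlier of 12 September 2020 and 13 August 2021.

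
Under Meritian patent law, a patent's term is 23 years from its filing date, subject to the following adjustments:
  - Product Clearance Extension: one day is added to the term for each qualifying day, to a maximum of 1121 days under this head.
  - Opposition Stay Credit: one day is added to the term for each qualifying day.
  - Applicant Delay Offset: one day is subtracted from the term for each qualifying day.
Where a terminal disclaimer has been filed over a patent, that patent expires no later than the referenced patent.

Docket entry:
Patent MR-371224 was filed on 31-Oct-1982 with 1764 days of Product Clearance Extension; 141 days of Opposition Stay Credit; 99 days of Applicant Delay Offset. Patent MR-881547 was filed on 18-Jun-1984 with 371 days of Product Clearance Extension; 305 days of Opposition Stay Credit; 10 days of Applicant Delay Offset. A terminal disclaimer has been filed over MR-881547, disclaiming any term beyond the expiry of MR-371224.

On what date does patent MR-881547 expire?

Natural term of MR-881547:
  Base: filing + 23 years → 18 June 2007.
  Product Clearance Extension: 371 days (within the 1121-day cap) → +371 days → 23 June 2008.
  Opposition Stay Credit: +305 days → 24 April 2009.
  Applicant Delay Offset: −10 days → 14 April 2009.
Expiry of referenced patent MR-371224:
  Base: filing + 23 years → 31 October 2005.
  Product Clearance Extension: 1764 days claimed exceeds the 1121-day cap, so +1121 days → 25 November 2008.
  Opposition Stay Credit: +141 days → 15 April 2009.
  Applicant Delay Offset: −99 days → 6 January 2009.
Terminal disclaimer: MR-881547 expires on the earlier of 14 April 2009 and 6 January 2009.

2009-01-06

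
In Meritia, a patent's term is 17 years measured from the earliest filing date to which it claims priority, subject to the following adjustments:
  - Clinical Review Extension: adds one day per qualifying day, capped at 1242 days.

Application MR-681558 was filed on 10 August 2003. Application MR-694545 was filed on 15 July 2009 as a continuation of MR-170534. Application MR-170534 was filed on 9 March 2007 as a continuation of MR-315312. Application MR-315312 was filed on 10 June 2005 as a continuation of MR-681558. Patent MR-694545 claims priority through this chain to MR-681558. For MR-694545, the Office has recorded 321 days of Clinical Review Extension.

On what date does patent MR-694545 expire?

2021-06-27

Earliest priority filing: 10 August 2003.
Base term: 10 August 2003 + 17 years → 10 August 2020.
Clinical Review Extension: 321 days (within the 1242-day cap) → +321 days → 27 June 2021.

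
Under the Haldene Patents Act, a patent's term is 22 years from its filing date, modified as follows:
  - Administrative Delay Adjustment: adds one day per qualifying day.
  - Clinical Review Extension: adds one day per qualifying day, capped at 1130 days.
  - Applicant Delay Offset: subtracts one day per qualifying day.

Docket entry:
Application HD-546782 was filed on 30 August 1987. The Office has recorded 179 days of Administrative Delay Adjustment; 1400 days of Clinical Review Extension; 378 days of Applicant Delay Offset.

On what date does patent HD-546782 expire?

2012-03-18

Base term: filing date + 22 years → 30 August 2009.
Administrative Delay Adjustment: +179 days → 25 February 2010.
Clinical Review Extension: 1400 days claimed exceeds the 1130-day cap, so +1130 days → 31 March 2013.
Applicant Delay Offset: −378 days → 18 March 2012.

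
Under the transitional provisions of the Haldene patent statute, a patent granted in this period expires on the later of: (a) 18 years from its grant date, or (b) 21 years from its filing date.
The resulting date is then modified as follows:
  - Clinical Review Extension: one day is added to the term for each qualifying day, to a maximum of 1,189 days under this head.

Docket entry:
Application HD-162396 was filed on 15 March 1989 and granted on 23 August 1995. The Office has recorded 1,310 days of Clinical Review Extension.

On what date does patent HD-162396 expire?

(a) grant + 18 years → 23 August 2013.
(b) filing + 21 years → 15 March 2010.
Later of the two: 23 August 2013.
Clinical Review Extension: 1310 days claimed exceeds the 1189-day cap, so +1189 days → 24 November 2016.

2016-11-24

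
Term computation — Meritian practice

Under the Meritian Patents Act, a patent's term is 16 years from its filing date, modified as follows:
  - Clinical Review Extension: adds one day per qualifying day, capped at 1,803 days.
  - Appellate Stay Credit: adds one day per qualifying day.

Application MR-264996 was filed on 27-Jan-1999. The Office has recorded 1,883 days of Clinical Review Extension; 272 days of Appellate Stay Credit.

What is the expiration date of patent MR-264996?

Base term: filing date + 16 years → 27 January 2015.
Clinical Review Extension: 1883 days claimed exceeds the 1803-day cap, so +1803 days → 4 January 2020.
Appellate Stay Credit: +272 days → 2 October 2020.

October 2, 2020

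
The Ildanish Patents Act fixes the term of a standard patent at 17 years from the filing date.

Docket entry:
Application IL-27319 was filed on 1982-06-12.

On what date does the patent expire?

Filing date + 17 years → 12 June 1999.

June 12, 1999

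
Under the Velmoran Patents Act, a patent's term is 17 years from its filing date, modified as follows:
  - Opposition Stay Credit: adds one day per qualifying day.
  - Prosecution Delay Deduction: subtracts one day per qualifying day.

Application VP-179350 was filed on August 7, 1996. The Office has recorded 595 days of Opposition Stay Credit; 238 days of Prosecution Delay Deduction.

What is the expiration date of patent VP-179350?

Base term: filing date + 17 years → 7 August 2013.
Opposition Stay Credit: +595 days → 25 March 2015.
Prosecution Delay Deduction: −238 days → 30 July 2014.

July 30, 2014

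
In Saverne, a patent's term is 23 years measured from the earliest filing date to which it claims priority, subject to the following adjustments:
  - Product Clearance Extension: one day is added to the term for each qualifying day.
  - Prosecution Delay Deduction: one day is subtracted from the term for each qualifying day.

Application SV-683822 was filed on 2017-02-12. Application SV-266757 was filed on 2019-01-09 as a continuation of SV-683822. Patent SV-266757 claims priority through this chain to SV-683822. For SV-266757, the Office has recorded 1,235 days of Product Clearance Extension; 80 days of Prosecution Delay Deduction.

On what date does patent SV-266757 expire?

Earliest priority filing: 12 February 2017.
Base term: 12 February 2017 + 23 years → 12 February 2040.
Product Clearance Extension: +1235 days → 1 July 2043.
Prosecution Delay Deduction: −80 days → 12 April 2043.

2043-04-12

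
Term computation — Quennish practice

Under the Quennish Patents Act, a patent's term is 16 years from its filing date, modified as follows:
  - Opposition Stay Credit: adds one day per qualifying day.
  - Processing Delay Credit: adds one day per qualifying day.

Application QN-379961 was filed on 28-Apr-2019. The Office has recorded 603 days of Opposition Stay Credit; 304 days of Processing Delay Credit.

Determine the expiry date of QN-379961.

Base term: filing date + 16 years → 28 April 2035.
Opposition Stay Credit: +603 days → 21 December 2036.
Processing Delay Credit: +304 days → 21 October 2037.

October 21, 2037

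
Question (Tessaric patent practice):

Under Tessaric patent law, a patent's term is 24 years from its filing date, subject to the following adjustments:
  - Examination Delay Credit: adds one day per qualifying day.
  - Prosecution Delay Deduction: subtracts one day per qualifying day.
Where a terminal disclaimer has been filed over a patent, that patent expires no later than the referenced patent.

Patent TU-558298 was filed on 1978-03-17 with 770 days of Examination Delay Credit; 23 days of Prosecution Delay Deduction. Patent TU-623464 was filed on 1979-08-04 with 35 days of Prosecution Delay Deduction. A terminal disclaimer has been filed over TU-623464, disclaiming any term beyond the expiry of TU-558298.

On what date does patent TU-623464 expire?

Natural term of TU-623464:
  Base: filing + 24 years → 4 August 2003.
  Prosecution Delay Deduction: −35 days → 30 June 2003.
Expiry of referenced patent TU-558298:
  Base: filing + 24 years → 17 March 2002.
  Examination Delay Credit: +770 days → 25 April 2004.
  Prosecution Delay Deduction: −23 days → 2 April 2004.
Terminal disclaimer: TU-623464 expires on the earlier of 30 June 2003 and 2 April 2004.

2003-06-30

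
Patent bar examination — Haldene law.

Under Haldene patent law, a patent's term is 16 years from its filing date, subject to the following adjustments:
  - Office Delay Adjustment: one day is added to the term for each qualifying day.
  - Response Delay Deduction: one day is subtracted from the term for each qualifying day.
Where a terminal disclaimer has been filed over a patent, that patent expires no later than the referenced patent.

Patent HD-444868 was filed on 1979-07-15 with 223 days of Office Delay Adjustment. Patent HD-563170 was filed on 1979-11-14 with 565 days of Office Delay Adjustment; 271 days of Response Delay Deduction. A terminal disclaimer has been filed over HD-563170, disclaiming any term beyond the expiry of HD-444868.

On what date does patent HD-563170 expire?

February 23, 1996

Natural term of HD-563170:
  Base: filing + 16 years → 14 November 1995.
  Office Delay Adjustment: +565 days → 1 June 1997.
  Response Delay Deduction: −271 days → 3 September 1996.
Expiry of referenced patent HD-444868:
  Base: filing + 16 years → 15 July 1995.
  Office Delay Adjustment: +223 days → 23 February 1996.
Terminal disclaimer: HD-563170 expires on the earlier of 3 September 1996 and 23 February 1996.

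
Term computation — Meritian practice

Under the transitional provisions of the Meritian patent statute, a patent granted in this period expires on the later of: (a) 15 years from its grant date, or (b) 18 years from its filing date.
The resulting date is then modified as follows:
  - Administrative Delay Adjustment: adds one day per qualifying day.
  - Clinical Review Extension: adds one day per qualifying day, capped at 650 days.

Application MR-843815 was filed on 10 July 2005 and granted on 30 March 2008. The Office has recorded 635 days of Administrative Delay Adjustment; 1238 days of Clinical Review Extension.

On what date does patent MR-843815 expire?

(a) grant + 15 years → 30 March 2023.
(b) filing + 18 years → 10 July 2023.
Later of the two: 10 July 2023.
Administrative Delay Adjustment: +635 days → 5 April 2025.
Clinical Review Extension: 1238 days claimed exceeds the 650-day cap, so +650 days → 15 January 2027.

2027-01-15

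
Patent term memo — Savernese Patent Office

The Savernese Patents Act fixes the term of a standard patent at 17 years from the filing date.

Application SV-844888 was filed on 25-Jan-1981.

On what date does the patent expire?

Filing date + 17 years → 25 January 1998.

1998-01-25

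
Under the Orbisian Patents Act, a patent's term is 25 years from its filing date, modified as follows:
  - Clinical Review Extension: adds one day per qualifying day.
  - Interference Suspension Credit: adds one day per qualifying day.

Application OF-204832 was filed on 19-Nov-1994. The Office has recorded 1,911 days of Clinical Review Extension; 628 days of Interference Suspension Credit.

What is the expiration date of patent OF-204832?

Base term: filing date + 25 years → 19 November 2019.
Clinical Review Extension: +1911 days → 11 February 2025.
Interference Suspension Credit: +628 days → 1 November 2026.

2026-11-01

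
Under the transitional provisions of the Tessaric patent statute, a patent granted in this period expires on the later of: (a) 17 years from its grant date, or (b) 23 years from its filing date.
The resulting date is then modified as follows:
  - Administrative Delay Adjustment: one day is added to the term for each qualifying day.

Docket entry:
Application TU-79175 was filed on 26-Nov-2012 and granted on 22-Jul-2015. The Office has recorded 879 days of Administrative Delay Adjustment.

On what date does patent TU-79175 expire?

(a) grant + 17 years → 22 July 2032.
(b) filing + 23 years → 26 November 2035.
Later of the two: 26 November 2035.
Administrative Delay Adjustment: +879 days → 23 April 2038.

2038-04-23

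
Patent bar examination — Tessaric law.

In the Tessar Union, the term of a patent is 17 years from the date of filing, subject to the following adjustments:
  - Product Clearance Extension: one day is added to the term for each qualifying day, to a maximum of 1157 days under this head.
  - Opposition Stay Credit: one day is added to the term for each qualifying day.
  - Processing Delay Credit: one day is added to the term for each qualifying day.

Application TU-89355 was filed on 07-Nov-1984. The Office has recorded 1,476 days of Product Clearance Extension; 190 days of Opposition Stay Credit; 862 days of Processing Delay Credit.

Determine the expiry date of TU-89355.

November 25, 2007

Base term: filing date + 17 years → 7 November 2001.
Product Clearance Extension: 1476 days claimed exceeds the 1157-day cap, so +1157 days → 7 January 2005.
Opposition Stay Credit: +190 days → 16 July 2005.
Processing Delay Credit: +862 days → 25 November 2007.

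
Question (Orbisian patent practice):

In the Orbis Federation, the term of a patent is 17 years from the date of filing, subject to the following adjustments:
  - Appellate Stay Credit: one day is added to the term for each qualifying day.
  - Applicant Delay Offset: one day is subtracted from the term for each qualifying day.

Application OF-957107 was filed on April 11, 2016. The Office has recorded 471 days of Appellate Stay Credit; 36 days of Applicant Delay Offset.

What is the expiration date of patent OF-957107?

June 20, 2034

Base term: filing date + 17 years → 11 April 2033.
Appellate Stay Credit: +471 days → 26 July 2034.
Applicant Delay Offset: −36 days → 20 June 2034.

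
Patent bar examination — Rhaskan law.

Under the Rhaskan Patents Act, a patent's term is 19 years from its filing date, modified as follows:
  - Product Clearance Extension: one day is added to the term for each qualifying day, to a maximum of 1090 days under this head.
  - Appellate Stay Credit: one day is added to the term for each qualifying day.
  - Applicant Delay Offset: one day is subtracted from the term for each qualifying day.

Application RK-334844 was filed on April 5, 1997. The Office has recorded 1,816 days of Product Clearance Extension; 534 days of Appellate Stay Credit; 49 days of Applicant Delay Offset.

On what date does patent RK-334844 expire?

July 28, 2020

Base term: filing date + 19 years → 5 April 2016.
Product Clearance Extension: 1816 days claimed exceeds the 1090-day cap, so +1090 days → 31 March 2019.
Appellate Stay Credit: +534 days → 15 September 2020.
Applicant Delay Offset: −49 days → 28 July 2020.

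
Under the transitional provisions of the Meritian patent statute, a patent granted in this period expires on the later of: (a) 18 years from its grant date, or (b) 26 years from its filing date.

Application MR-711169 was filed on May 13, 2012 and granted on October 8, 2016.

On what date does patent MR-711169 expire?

(a) grant + 18 years → 8 October 2034.
(b) filing + 26 years → 13 May 2038.
Later of the two: 13 May 2038.

2038-05-13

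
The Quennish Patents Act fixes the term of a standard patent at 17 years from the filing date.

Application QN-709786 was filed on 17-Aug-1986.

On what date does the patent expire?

2003-08-17

Filing date + 17 years → 17 August 2003.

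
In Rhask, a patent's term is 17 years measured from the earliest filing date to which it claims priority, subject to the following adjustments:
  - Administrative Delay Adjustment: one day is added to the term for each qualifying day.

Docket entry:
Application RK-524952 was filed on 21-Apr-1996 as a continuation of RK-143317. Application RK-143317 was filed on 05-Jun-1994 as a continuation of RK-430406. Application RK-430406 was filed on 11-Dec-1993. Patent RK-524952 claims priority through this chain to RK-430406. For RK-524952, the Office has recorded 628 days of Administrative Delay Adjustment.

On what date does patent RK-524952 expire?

August 30, 2012

Earliest priority filing: 11 December 1993.
Base term: 11 December 1993 + 17 years → 11 December 2010.
Administrative Delay Adjustment: +628 days → 30 August 2012.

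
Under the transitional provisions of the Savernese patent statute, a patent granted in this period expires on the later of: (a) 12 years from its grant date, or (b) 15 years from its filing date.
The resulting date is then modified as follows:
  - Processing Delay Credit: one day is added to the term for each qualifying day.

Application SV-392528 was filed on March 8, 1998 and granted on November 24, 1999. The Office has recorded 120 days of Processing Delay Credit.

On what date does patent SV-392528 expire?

(a) grant + 12 years → 24 November 2011.
(b) filing + 15 years → 8 March 2013.
Later of the two: 8 March 2013.
Processing Delay Credit: +120 days → 6 July 2013.

July 6, 2013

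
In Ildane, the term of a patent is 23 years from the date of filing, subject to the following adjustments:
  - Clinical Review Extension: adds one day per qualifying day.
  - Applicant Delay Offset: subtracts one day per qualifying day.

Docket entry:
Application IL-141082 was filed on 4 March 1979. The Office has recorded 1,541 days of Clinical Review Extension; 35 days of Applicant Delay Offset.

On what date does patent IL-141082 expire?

April 18, 2006

Base term: filing date + 23 years → 4 March 2002.
Clinical Review Extension: +1541 days → 23 May 2006.
Applicant Delay Offset: −35 days → 18 April 2006.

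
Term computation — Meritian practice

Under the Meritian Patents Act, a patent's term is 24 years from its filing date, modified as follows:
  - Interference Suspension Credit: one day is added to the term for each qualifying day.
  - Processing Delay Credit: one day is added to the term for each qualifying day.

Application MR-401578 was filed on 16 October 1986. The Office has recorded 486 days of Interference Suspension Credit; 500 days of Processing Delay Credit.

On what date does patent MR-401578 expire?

Base term: filing date + 24 years → 16 October 2010.
Interference Suspension Credit: +486 days → 14 February 2012.
Processing Delay Credit: +500 days → 28 June 2013.

2013-06-28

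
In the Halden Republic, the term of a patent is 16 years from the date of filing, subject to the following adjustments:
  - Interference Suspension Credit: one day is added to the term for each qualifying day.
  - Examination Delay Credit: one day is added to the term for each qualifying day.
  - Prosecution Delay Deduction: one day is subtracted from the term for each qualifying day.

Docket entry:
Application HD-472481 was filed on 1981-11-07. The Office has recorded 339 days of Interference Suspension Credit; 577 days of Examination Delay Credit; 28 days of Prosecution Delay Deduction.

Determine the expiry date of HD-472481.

April 13, 2000

Base term: filing date + 16 years → 7 November 1997.
Interference Suspension Credit: +339 days → 12 October 1998.
Examination Delay Credit: +577 days → 11 May 2000.
Prosecution Delay Deduction: −28 days → 13 April 2000.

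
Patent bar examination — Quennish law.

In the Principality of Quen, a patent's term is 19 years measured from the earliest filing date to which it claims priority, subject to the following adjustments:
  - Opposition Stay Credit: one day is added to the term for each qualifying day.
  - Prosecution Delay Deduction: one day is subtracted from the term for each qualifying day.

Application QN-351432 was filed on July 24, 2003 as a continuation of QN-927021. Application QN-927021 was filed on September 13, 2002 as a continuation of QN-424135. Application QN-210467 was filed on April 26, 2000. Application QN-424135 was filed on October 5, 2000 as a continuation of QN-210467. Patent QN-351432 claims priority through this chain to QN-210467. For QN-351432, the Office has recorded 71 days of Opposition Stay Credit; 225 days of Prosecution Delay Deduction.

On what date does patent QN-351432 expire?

Earliest priority filing: 26 April 2000.
Base term: 26 April 2000 + 19 years → 26 April 2019.
Opposition Stay Credit: +71 days → 6 July 2019.
Prosecution Delay Deduction: −225 days → 23 November 2018.

November 23, 2018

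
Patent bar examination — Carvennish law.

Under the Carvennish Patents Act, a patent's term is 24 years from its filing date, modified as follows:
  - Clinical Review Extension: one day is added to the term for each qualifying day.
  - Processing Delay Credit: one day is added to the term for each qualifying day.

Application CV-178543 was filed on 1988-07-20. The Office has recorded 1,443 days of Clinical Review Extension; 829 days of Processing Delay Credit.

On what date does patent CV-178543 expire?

Base term: filing date + 24 years → 20 July 2012.
Clinical Review Extension: +1443 days → 2 July 2016.
Processing Delay Credit: +829 days → 9 October 2018.

2018-10-09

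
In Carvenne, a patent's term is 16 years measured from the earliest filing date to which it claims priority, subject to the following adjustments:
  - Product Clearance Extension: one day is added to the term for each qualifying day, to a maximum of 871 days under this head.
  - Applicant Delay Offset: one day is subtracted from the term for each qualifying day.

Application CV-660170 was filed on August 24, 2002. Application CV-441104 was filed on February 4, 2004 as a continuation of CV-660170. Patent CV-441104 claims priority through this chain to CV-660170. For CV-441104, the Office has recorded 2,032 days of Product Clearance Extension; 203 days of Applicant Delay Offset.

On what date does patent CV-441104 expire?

June 22, 2020

Earliest priority filing: 24 August 2002.
Base term: 24 August 2002 + 16 years → 24 August 2018.
Product Clearance Extension: 2032 days claimed exceeds the 871-day cap, so +871 days → 11 January 2021.
Applicant Delay Offset: −203 days → 22 June 2020.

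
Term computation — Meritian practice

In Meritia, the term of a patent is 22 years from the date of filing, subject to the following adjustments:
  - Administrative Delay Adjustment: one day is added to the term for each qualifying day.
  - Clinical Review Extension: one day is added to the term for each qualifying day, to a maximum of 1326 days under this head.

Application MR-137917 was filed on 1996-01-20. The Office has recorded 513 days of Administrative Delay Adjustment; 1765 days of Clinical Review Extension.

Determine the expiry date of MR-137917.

Base term: filing date + 22 years → 20 January 2018.
Administrative Delay Adjustment: +513 days → 17 June 2019.
Clinical Review Extension: 1765 days claimed exceeds the 1326-day cap, so +1326 days → 2 February 2023.

February 2, 2023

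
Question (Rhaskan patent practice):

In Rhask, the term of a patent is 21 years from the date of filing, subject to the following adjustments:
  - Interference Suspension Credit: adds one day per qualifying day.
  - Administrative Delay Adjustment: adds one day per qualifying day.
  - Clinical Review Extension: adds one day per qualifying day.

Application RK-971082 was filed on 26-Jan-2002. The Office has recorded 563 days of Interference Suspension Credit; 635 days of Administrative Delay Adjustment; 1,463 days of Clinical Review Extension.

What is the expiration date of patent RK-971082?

2030-05-10

Base term: filing date + 21 years → 26 January 2023.
Interference Suspension Credit: +563 days → 11 August 2024.
Administrative Delay Adjustment: +635 days → 8 May 2026.
Clinical Review Extension: +1463 days → 10 May 2030.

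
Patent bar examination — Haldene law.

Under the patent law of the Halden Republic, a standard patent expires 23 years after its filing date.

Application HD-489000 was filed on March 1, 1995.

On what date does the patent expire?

Filing date + 23 years → 1 March 2018.

2018-03-01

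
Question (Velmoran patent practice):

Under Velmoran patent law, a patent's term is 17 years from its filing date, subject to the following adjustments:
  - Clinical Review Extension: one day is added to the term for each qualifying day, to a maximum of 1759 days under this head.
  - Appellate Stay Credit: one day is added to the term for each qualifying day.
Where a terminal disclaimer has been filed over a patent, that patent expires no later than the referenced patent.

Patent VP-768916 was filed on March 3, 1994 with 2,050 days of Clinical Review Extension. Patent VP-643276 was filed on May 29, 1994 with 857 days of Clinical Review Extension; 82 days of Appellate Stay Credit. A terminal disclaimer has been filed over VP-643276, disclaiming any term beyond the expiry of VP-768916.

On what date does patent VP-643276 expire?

Natural term of VP-643276:
  Base: filing + 17 years → 29 May 2011.
  Clinical Review Extension: 857 days (within the 1759-day cap) → +857 days → 2 October 2013.
  Appellate Stay Credit: +82 days → 23 December 2013.
Expiry of referenced patent VP-768916:
  Base: filing + 17 years → 3 March 2011.
  Clinical Review Extension: 2050 days claimed exceeds the 1759-day cap, so +1759 days → 26 December 2015.
Terminal disclaimer: VP-643276 expires on the earlier of 23 December 2013 and 26 December 2015.

2013-12-23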